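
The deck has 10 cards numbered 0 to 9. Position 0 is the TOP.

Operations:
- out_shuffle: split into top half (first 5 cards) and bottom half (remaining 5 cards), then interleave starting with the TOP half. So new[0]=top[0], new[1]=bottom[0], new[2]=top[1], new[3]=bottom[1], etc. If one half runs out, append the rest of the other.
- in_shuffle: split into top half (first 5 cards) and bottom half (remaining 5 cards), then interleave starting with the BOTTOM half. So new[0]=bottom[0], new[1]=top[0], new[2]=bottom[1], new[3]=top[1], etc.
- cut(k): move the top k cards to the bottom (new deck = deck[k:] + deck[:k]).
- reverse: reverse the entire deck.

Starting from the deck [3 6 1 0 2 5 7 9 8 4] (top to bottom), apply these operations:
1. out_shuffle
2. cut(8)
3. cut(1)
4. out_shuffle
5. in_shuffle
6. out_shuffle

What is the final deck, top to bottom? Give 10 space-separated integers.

Answer: 0 3 4 7 6 9 1 2 8 5

Derivation:
After op 1 (out_shuffle): [3 5 6 7 1 9 0 8 2 4]
After op 2 (cut(8)): [2 4 3 5 6 7 1 9 0 8]
After op 3 (cut(1)): [4 3 5 6 7 1 9 0 8 2]
After op 4 (out_shuffle): [4 1 3 9 5 0 6 8 7 2]
After op 5 (in_shuffle): [0 4 6 1 8 3 7 9 2 5]
After op 6 (out_shuffle): [0 3 4 7 6 9 1 2 8 5]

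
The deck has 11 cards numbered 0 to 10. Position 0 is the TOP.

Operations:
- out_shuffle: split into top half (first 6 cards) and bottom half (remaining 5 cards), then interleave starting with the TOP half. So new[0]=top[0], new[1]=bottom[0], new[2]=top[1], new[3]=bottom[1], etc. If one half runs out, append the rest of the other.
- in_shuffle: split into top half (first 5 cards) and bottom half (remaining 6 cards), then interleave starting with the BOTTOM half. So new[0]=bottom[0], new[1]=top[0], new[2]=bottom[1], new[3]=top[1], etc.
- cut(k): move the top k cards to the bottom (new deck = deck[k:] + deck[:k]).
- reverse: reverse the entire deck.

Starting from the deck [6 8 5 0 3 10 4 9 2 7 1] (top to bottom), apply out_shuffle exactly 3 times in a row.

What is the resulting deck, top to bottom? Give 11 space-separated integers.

Answer: 6 9 0 1 4 5 7 10 8 2 3

Derivation:
After op 1 (out_shuffle): [6 4 8 9 5 2 0 7 3 1 10]
After op 2 (out_shuffle): [6 0 4 7 8 3 9 1 5 10 2]
After op 3 (out_shuffle): [6 9 0 1 4 5 7 10 8 2 3]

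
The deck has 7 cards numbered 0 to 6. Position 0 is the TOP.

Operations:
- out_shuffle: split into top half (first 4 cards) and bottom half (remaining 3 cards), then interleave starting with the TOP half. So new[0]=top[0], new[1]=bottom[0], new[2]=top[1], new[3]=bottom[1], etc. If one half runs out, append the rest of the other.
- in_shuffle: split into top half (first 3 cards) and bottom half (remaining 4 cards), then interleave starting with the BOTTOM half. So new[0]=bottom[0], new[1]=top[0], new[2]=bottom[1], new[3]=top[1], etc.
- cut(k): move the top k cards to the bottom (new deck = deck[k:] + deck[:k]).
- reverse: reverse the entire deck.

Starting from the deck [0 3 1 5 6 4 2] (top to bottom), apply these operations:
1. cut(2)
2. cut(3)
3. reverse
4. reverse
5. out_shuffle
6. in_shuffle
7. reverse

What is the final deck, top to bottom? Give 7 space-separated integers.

After op 1 (cut(2)): [1 5 6 4 2 0 3]
After op 2 (cut(3)): [4 2 0 3 1 5 6]
After op 3 (reverse): [6 5 1 3 0 2 4]
After op 4 (reverse): [4 2 0 3 1 5 6]
After op 5 (out_shuffle): [4 1 2 5 0 6 3]
After op 6 (in_shuffle): [5 4 0 1 6 2 3]
After op 7 (reverse): [3 2 6 1 0 4 5]

Answer: 3 2 6 1 0 4 5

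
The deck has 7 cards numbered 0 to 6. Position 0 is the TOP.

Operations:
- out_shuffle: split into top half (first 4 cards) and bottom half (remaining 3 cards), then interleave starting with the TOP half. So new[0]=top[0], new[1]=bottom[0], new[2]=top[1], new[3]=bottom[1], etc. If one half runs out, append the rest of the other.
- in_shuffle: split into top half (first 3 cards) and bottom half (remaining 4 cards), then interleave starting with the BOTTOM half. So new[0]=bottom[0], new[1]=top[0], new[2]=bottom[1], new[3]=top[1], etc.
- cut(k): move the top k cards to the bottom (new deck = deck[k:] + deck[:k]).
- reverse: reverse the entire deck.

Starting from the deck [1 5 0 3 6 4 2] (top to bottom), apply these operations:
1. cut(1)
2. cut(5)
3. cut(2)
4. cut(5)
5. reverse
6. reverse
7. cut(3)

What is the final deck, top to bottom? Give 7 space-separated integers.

Answer: 0 3 6 4 2 1 5

Derivation:
After op 1 (cut(1)): [5 0 3 6 4 2 1]
After op 2 (cut(5)): [2 1 5 0 3 6 4]
After op 3 (cut(2)): [5 0 3 6 4 2 1]
After op 4 (cut(5)): [2 1 5 0 3 6 4]
After op 5 (reverse): [4 6 3 0 5 1 2]
After op 6 (reverse): [2 1 5 0 3 6 4]
After op 7 (cut(3)): [0 3 6 4 2 1 5]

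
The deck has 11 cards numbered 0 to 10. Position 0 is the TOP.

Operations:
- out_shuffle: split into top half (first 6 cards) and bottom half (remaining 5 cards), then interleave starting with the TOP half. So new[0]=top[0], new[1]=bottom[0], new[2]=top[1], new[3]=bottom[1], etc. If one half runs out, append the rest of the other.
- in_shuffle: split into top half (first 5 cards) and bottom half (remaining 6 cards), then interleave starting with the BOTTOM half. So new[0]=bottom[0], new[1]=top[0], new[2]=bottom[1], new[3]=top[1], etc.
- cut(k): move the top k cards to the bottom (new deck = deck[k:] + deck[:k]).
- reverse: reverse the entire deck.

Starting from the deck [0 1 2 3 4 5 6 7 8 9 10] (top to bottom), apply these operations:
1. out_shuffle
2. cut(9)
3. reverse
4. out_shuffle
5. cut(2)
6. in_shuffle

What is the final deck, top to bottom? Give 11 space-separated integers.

After op 1 (out_shuffle): [0 6 1 7 2 8 3 9 4 10 5]
After op 2 (cut(9)): [10 5 0 6 1 7 2 8 3 9 4]
After op 3 (reverse): [4 9 3 8 2 7 1 6 0 5 10]
After op 4 (out_shuffle): [4 1 9 6 3 0 8 5 2 10 7]
After op 5 (cut(2)): [9 6 3 0 8 5 2 10 7 4 1]
After op 6 (in_shuffle): [5 9 2 6 10 3 7 0 4 8 1]

Answer: 5 9 2 6 10 3 7 0 4 8 1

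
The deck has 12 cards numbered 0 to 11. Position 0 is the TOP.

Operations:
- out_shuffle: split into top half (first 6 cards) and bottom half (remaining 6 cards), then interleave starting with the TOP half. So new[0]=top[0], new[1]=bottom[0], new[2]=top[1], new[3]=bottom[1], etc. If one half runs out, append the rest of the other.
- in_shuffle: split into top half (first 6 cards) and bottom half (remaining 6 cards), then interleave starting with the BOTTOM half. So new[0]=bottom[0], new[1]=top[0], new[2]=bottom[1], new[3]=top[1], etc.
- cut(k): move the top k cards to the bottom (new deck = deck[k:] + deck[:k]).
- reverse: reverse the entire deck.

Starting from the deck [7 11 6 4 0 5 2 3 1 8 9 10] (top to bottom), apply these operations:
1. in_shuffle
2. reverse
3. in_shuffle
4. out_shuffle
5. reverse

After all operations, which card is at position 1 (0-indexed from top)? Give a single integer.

After op 1 (in_shuffle): [2 7 3 11 1 6 8 4 9 0 10 5]
After op 2 (reverse): [5 10 0 9 4 8 6 1 11 3 7 2]
After op 3 (in_shuffle): [6 5 1 10 11 0 3 9 7 4 2 8]
After op 4 (out_shuffle): [6 3 5 9 1 7 10 4 11 2 0 8]
After op 5 (reverse): [8 0 2 11 4 10 7 1 9 5 3 6]
Position 1: card 0.

Answer: 0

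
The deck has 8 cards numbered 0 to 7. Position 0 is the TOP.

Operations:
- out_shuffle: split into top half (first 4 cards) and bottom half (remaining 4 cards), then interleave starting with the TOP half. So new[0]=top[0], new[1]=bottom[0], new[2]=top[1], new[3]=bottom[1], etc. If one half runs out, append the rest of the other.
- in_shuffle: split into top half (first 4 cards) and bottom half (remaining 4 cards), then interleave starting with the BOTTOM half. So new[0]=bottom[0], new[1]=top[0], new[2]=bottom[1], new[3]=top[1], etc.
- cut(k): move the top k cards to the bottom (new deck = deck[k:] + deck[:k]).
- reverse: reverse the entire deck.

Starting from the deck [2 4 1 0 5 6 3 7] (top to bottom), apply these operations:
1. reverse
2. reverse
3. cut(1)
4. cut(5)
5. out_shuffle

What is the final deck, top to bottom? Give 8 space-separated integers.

Answer: 3 1 7 0 2 5 4 6

Derivation:
After op 1 (reverse): [7 3 6 5 0 1 4 2]
After op 2 (reverse): [2 4 1 0 5 6 3 7]
After op 3 (cut(1)): [4 1 0 5 6 3 7 2]
After op 4 (cut(5)): [3 7 2 4 1 0 5 6]
After op 5 (out_shuffle): [3 1 7 0 2 5 4 6]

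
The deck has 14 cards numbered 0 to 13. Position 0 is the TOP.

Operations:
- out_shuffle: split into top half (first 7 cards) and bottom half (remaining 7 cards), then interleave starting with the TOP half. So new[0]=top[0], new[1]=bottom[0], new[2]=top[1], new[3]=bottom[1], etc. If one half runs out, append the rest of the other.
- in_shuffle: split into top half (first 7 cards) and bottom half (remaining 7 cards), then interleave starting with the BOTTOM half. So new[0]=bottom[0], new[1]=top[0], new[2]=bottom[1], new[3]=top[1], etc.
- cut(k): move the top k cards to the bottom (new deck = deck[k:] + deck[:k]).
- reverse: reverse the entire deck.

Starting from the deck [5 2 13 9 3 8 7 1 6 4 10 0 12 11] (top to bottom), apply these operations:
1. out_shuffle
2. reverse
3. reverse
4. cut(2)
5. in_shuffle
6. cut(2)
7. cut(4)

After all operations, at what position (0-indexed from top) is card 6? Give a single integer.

Answer: 11

Derivation:
After op 1 (out_shuffle): [5 1 2 6 13 4 9 10 3 0 8 12 7 11]
After op 2 (reverse): [11 7 12 8 0 3 10 9 4 13 6 2 1 5]
After op 3 (reverse): [5 1 2 6 13 4 9 10 3 0 8 12 7 11]
After op 4 (cut(2)): [2 6 13 4 9 10 3 0 8 12 7 11 5 1]
After op 5 (in_shuffle): [0 2 8 6 12 13 7 4 11 9 5 10 1 3]
After op 6 (cut(2)): [8 6 12 13 7 4 11 9 5 10 1 3 0 2]
After op 7 (cut(4)): [7 4 11 9 5 10 1 3 0 2 8 6 12 13]
Card 6 is at position 11.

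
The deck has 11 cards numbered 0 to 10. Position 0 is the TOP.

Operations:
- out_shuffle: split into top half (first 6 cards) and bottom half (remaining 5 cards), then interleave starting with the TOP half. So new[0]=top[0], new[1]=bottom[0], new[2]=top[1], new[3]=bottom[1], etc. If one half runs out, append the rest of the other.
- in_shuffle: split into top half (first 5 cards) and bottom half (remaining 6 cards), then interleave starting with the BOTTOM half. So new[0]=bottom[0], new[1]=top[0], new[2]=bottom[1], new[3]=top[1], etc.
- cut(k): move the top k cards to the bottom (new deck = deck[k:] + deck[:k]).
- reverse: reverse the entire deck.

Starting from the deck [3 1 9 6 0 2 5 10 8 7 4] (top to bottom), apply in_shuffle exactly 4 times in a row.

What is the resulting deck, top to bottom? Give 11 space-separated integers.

After op 1 (in_shuffle): [2 3 5 1 10 9 8 6 7 0 4]
After op 2 (in_shuffle): [9 2 8 3 6 5 7 1 0 10 4]
After op 3 (in_shuffle): [5 9 7 2 1 8 0 3 10 6 4]
After op 4 (in_shuffle): [8 5 0 9 3 7 10 2 6 1 4]

Answer: 8 5 0 9 3 7 10 2 6 1 4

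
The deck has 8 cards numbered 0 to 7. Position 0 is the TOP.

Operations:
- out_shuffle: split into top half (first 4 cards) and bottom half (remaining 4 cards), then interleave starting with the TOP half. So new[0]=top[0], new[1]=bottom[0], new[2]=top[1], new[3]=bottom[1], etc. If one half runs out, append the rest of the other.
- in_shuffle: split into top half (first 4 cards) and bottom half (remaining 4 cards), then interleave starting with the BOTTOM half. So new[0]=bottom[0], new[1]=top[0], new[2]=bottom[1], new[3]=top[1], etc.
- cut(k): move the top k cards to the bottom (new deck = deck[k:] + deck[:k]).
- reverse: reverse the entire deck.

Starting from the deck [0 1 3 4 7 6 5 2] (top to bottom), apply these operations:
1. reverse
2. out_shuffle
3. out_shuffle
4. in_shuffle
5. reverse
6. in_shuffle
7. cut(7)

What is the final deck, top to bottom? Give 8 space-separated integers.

After op 1 (reverse): [2 5 6 7 4 3 1 0]
After op 2 (out_shuffle): [2 4 5 3 6 1 7 0]
After op 3 (out_shuffle): [2 6 4 1 5 7 3 0]
After op 4 (in_shuffle): [5 2 7 6 3 4 0 1]
After op 5 (reverse): [1 0 4 3 6 7 2 5]
After op 6 (in_shuffle): [6 1 7 0 2 4 5 3]
After op 7 (cut(7)): [3 6 1 7 0 2 4 5]

Answer: 3 6 1 7 0 2 4 5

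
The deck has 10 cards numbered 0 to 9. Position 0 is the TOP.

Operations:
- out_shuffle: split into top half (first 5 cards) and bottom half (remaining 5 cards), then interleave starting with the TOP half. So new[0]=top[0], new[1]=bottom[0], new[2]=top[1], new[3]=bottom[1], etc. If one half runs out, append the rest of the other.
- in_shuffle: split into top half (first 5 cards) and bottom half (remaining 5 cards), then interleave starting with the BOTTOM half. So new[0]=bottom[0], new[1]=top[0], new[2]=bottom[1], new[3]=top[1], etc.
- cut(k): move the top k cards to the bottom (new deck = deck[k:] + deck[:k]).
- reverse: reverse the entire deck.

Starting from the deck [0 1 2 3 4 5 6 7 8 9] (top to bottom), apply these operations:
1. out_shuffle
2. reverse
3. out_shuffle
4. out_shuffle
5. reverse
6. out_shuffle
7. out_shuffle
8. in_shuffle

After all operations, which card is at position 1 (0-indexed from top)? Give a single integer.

Answer: 0

Derivation:
After op 1 (out_shuffle): [0 5 1 6 2 7 3 8 4 9]
After op 2 (reverse): [9 4 8 3 7 2 6 1 5 0]
After op 3 (out_shuffle): [9 2 4 6 8 1 3 5 7 0]
After op 4 (out_shuffle): [9 1 2 3 4 5 6 7 8 0]
After op 5 (reverse): [0 8 7 6 5 4 3 2 1 9]
After op 6 (out_shuffle): [0 4 8 3 7 2 6 1 5 9]
After op 7 (out_shuffle): [0 2 4 6 8 1 3 5 7 9]
After op 8 (in_shuffle): [1 0 3 2 5 4 7 6 9 8]
Position 1: card 0.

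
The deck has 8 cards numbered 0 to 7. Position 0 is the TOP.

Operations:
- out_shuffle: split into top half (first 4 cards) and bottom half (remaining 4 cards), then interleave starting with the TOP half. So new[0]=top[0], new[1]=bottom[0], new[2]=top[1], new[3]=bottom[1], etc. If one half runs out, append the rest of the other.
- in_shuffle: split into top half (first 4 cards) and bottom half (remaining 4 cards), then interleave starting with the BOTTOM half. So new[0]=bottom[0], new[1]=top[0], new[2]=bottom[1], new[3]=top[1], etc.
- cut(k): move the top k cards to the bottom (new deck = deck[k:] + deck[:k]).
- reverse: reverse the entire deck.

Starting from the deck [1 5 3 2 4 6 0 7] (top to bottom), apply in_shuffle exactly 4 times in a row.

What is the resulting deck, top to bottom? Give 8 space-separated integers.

Answer: 2 7 3 0 5 6 1 4

Derivation:
After op 1 (in_shuffle): [4 1 6 5 0 3 7 2]
After op 2 (in_shuffle): [0 4 3 1 7 6 2 5]
After op 3 (in_shuffle): [7 0 6 4 2 3 5 1]
After op 4 (in_shuffle): [2 7 3 0 5 6 1 4]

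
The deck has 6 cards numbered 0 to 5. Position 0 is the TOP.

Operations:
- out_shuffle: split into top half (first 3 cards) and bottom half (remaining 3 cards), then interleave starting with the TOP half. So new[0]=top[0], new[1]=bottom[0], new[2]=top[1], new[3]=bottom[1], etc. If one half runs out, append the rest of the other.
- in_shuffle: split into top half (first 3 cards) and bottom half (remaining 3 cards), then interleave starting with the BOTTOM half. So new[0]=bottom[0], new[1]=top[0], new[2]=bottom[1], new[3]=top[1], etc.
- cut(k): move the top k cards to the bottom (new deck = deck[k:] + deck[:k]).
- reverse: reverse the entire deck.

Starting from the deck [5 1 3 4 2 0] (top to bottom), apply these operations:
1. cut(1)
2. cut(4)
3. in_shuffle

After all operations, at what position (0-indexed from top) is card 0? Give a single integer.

Answer: 1

Derivation:
After op 1 (cut(1)): [1 3 4 2 0 5]
After op 2 (cut(4)): [0 5 1 3 4 2]
After op 3 (in_shuffle): [3 0 4 5 2 1]
Card 0 is at position 1.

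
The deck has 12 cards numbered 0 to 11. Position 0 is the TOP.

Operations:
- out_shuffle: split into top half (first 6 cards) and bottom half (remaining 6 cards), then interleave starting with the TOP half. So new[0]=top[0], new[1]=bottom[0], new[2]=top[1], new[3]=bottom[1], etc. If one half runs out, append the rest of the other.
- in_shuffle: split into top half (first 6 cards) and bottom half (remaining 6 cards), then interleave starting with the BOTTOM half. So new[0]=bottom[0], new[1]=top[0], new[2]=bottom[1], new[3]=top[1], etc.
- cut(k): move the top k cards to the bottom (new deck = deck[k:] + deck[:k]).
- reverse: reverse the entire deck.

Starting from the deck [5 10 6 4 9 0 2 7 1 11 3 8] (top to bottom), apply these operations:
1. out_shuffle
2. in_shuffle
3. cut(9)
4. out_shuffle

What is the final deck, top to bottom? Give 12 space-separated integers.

Answer: 6 2 8 9 1 10 4 3 5 7 11 0

Derivation:
After op 1 (out_shuffle): [5 2 10 7 6 1 4 11 9 3 0 8]
After op 2 (in_shuffle): [4 5 11 2 9 10 3 7 0 6 8 1]
After op 3 (cut(9)): [6 8 1 4 5 11 2 9 10 3 7 0]
After op 4 (out_shuffle): [6 2 8 9 1 10 4 3 5 7 11 0]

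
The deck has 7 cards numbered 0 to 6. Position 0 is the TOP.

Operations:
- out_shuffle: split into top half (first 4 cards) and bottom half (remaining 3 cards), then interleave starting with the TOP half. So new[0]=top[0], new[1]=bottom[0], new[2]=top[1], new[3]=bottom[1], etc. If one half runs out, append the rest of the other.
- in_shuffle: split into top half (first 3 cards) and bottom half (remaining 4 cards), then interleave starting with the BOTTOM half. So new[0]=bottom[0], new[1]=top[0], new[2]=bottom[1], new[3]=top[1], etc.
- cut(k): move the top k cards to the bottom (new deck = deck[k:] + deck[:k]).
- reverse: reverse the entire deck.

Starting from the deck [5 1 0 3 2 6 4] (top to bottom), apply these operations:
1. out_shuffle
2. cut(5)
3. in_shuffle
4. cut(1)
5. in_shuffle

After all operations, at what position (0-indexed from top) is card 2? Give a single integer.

After op 1 (out_shuffle): [5 2 1 6 0 4 3]
After op 2 (cut(5)): [4 3 5 2 1 6 0]
After op 3 (in_shuffle): [2 4 1 3 6 5 0]
After op 4 (cut(1)): [4 1 3 6 5 0 2]
After op 5 (in_shuffle): [6 4 5 1 0 3 2]
Card 2 is at position 6.

Answer: 6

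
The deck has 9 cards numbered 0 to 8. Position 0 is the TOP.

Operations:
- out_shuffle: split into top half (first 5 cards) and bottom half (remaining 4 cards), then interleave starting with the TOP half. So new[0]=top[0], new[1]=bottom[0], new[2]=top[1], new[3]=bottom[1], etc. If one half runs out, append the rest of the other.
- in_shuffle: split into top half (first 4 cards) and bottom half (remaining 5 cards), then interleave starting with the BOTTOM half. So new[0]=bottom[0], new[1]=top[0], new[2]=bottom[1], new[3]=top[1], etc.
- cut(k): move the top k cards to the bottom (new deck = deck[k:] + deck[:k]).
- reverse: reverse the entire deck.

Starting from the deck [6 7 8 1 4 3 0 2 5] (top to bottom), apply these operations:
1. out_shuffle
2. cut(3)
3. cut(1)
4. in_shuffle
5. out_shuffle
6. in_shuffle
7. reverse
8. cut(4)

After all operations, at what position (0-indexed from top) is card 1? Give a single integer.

After op 1 (out_shuffle): [6 3 7 0 8 2 1 5 4]
After op 2 (cut(3)): [0 8 2 1 5 4 6 3 7]
After op 3 (cut(1)): [8 2 1 5 4 6 3 7 0]
After op 4 (in_shuffle): [4 8 6 2 3 1 7 5 0]
After op 5 (out_shuffle): [4 1 8 7 6 5 2 0 3]
After op 6 (in_shuffle): [6 4 5 1 2 8 0 7 3]
After op 7 (reverse): [3 7 0 8 2 1 5 4 6]
After op 8 (cut(4)): [2 1 5 4 6 3 7 0 8]
Card 1 is at position 1.

Answer: 1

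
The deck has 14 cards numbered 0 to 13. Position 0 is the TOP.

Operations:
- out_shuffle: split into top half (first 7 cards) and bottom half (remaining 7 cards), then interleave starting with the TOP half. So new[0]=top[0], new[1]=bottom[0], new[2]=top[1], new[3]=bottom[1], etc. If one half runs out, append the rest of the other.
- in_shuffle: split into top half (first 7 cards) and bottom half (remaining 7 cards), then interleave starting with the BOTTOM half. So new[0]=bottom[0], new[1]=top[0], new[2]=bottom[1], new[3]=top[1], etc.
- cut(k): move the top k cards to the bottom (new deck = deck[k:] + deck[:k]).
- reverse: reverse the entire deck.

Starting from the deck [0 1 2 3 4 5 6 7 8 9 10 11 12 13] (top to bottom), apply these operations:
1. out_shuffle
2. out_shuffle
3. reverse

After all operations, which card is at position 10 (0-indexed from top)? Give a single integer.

After op 1 (out_shuffle): [0 7 1 8 2 9 3 10 4 11 5 12 6 13]
After op 2 (out_shuffle): [0 10 7 4 1 11 8 5 2 12 9 6 3 13]
After op 3 (reverse): [13 3 6 9 12 2 5 8 11 1 4 7 10 0]
Position 10: card 4.

Answer: 4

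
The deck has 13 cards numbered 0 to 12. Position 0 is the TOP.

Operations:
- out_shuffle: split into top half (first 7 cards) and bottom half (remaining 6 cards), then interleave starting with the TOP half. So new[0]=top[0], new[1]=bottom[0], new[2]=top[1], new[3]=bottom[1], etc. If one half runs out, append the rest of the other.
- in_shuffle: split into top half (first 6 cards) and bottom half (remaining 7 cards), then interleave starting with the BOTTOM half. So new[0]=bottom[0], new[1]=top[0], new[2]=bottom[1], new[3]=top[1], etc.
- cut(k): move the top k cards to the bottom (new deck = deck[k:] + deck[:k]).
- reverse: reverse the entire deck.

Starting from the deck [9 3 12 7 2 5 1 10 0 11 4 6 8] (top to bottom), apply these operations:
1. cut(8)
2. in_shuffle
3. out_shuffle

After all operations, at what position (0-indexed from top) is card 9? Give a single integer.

Answer: 9

Derivation:
After op 1 (cut(8)): [0 11 4 6 8 9 3 12 7 2 5 1 10]
After op 2 (in_shuffle): [3 0 12 11 7 4 2 6 5 8 1 9 10]
After op 3 (out_shuffle): [3 6 0 5 12 8 11 1 7 9 4 10 2]
Card 9 is at position 9.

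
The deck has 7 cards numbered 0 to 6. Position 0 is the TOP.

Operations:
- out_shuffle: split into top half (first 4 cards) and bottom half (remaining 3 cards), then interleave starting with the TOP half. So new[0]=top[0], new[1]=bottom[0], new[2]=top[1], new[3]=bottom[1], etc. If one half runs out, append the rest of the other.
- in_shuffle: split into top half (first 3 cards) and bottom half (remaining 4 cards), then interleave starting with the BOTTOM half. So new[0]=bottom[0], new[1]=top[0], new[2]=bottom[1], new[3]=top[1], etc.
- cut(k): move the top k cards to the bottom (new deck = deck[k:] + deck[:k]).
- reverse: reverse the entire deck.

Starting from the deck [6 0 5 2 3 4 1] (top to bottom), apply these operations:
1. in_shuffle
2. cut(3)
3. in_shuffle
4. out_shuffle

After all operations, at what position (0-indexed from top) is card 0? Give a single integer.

After op 1 (in_shuffle): [2 6 3 0 4 5 1]
After op 2 (cut(3)): [0 4 5 1 2 6 3]
After op 3 (in_shuffle): [1 0 2 4 6 5 3]
After op 4 (out_shuffle): [1 6 0 5 2 3 4]
Card 0 is at position 2.

Answer: 2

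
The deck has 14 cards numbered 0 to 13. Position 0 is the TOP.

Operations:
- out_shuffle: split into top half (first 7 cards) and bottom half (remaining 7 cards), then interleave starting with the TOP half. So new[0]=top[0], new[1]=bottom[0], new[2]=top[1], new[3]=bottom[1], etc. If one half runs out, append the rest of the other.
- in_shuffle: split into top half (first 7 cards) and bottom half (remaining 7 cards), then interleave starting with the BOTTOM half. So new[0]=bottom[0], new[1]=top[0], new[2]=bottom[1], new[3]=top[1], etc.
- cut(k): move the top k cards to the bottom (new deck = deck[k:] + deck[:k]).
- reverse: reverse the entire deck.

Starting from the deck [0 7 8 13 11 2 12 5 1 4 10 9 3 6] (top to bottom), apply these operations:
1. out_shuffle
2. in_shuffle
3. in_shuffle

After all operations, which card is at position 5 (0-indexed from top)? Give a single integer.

After op 1 (out_shuffle): [0 5 7 1 8 4 13 10 11 9 2 3 12 6]
After op 2 (in_shuffle): [10 0 11 5 9 7 2 1 3 8 12 4 6 13]
After op 3 (in_shuffle): [1 10 3 0 8 11 12 5 4 9 6 7 13 2]
Position 5: card 11.

Answer: 11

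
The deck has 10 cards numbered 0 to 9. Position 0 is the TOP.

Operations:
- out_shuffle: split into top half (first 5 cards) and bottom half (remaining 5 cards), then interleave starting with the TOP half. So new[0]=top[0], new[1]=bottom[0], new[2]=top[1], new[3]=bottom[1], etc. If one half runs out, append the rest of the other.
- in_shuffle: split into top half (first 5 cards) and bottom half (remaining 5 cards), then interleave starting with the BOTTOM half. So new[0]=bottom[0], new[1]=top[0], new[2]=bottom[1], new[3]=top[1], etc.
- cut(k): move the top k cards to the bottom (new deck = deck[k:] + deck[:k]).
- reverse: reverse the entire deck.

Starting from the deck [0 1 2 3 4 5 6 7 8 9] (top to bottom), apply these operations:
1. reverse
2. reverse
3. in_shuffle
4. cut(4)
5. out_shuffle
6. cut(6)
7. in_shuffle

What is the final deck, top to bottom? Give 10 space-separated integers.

After op 1 (reverse): [9 8 7 6 5 4 3 2 1 0]
After op 2 (reverse): [0 1 2 3 4 5 6 7 8 9]
After op 3 (in_shuffle): [5 0 6 1 7 2 8 3 9 4]
After op 4 (cut(4)): [7 2 8 3 9 4 5 0 6 1]
After op 5 (out_shuffle): [7 4 2 5 8 0 3 6 9 1]
After op 6 (cut(6)): [3 6 9 1 7 4 2 5 8 0]
After op 7 (in_shuffle): [4 3 2 6 5 9 8 1 0 7]

Answer: 4 3 2 6 5 9 8 1 0 7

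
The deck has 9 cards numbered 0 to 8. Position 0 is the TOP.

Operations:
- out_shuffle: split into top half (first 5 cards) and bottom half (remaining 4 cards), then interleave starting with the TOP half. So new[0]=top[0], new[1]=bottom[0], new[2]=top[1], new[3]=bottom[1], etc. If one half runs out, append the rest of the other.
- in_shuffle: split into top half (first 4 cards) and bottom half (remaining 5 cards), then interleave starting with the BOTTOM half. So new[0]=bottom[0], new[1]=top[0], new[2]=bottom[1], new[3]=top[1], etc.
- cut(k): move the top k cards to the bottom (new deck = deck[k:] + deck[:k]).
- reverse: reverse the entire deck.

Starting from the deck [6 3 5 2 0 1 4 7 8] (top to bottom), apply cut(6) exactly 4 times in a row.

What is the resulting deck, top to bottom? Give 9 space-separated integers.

After op 1 (cut(6)): [4 7 8 6 3 5 2 0 1]
After op 2 (cut(6)): [2 0 1 4 7 8 6 3 5]
After op 3 (cut(6)): [6 3 5 2 0 1 4 7 8]
After op 4 (cut(6)): [4 7 8 6 3 5 2 0 1]

Answer: 4 7 8 6 3 5 2 0 1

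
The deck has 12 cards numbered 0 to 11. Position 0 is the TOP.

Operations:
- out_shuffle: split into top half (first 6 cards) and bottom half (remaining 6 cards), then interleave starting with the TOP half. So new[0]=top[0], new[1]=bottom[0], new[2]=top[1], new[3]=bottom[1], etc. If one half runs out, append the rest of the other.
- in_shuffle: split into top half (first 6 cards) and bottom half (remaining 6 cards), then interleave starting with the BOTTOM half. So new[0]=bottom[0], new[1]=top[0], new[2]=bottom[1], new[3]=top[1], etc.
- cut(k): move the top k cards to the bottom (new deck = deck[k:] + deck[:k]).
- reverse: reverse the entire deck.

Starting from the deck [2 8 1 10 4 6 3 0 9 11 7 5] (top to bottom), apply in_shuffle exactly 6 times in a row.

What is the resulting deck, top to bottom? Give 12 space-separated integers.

Answer: 5 7 11 9 0 3 6 4 10 1 8 2

Derivation:
After op 1 (in_shuffle): [3 2 0 8 9 1 11 10 7 4 5 6]
After op 2 (in_shuffle): [11 3 10 2 7 0 4 8 5 9 6 1]
After op 3 (in_shuffle): [4 11 8 3 5 10 9 2 6 7 1 0]
After op 4 (in_shuffle): [9 4 2 11 6 8 7 3 1 5 0 10]
After op 5 (in_shuffle): [7 9 3 4 1 2 5 11 0 6 10 8]
After op 6 (in_shuffle): [5 7 11 9 0 3 6 4 10 1 8 2]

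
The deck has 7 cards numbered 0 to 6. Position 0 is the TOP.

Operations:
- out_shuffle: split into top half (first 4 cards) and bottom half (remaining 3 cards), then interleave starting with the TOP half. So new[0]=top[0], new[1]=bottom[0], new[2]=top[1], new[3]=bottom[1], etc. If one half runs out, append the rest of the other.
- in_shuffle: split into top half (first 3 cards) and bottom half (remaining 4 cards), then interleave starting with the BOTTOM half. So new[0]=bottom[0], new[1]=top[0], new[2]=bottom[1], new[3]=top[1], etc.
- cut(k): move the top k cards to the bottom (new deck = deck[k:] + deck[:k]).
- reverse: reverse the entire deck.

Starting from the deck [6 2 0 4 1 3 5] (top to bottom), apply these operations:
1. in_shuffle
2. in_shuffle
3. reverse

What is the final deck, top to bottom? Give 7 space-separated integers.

After op 1 (in_shuffle): [4 6 1 2 3 0 5]
After op 2 (in_shuffle): [2 4 3 6 0 1 5]
After op 3 (reverse): [5 1 0 6 3 4 2]

Answer: 5 1 0 6 3 4 2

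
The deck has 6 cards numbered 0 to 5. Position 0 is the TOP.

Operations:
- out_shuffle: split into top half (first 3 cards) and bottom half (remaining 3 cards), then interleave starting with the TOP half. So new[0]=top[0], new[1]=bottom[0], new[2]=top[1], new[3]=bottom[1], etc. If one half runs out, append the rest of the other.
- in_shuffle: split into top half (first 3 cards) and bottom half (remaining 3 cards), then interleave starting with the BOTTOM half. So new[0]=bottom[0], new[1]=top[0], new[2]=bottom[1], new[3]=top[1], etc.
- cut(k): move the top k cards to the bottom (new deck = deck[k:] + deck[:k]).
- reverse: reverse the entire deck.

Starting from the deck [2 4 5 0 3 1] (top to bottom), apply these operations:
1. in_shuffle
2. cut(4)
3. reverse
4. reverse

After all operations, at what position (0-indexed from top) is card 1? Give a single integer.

After op 1 (in_shuffle): [0 2 3 4 1 5]
After op 2 (cut(4)): [1 5 0 2 3 4]
After op 3 (reverse): [4 3 2 0 5 1]
After op 4 (reverse): [1 5 0 2 3 4]
Card 1 is at position 0.

Answer: 0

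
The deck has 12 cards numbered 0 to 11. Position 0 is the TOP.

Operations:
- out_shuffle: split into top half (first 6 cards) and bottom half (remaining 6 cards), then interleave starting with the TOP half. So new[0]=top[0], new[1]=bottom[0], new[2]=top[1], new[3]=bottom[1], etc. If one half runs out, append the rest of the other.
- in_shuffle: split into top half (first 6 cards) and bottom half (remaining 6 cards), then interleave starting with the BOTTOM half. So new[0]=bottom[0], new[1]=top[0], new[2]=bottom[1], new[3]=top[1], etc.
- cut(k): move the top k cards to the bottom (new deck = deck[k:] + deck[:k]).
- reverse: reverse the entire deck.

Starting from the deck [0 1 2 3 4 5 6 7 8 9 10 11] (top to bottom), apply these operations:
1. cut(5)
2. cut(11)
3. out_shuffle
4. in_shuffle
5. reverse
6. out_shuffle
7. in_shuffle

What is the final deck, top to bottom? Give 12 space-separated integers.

Answer: 9 0 1 5 11 3 4 8 2 6 7 10

Derivation:
After op 1 (cut(5)): [5 6 7 8 9 10 11 0 1 2 3 4]
After op 2 (cut(11)): [4 5 6 7 8 9 10 11 0 1 2 3]
After op 3 (out_shuffle): [4 10 5 11 6 0 7 1 8 2 9 3]
After op 4 (in_shuffle): [7 4 1 10 8 5 2 11 9 6 3 0]
After op 5 (reverse): [0 3 6 9 11 2 5 8 10 1 4 7]
After op 6 (out_shuffle): [0 5 3 8 6 10 9 1 11 4 2 7]
After op 7 (in_shuffle): [9 0 1 5 11 3 4 8 2 6 7 10]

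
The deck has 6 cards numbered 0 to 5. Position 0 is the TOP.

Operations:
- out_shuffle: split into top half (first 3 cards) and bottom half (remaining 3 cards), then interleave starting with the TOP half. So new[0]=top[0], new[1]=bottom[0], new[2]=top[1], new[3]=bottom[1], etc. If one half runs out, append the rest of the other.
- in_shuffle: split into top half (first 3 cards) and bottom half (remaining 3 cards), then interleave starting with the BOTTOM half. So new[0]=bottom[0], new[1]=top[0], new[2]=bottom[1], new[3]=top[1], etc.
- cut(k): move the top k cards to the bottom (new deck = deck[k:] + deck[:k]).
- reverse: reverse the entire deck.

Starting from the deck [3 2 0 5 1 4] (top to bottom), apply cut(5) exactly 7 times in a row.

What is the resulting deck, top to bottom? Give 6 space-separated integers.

Answer: 4 3 2 0 5 1

Derivation:
After op 1 (cut(5)): [4 3 2 0 5 1]
After op 2 (cut(5)): [1 4 3 2 0 5]
After op 3 (cut(5)): [5 1 4 3 2 0]
After op 4 (cut(5)): [0 5 1 4 3 2]
After op 5 (cut(5)): [2 0 5 1 4 3]
After op 6 (cut(5)): [3 2 0 5 1 4]
After op 7 (cut(5)): [4 3 2 0 5 1]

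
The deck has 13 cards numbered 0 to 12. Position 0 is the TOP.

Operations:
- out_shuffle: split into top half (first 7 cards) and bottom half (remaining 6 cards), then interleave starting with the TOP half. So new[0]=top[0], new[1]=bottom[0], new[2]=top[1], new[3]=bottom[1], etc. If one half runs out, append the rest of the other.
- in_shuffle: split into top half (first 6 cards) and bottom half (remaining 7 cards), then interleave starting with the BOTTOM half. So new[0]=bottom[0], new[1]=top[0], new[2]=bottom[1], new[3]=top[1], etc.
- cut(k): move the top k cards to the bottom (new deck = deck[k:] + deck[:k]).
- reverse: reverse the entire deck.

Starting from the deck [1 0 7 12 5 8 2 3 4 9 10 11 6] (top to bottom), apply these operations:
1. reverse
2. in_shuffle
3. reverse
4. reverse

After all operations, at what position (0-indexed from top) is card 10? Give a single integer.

Answer: 5

Derivation:
After op 1 (reverse): [6 11 10 9 4 3 2 8 5 12 7 0 1]
After op 2 (in_shuffle): [2 6 8 11 5 10 12 9 7 4 0 3 1]
After op 3 (reverse): [1 3 0 4 7 9 12 10 5 11 8 6 2]
After op 4 (reverse): [2 6 8 11 5 10 12 9 7 4 0 3 1]
Card 10 is at position 5.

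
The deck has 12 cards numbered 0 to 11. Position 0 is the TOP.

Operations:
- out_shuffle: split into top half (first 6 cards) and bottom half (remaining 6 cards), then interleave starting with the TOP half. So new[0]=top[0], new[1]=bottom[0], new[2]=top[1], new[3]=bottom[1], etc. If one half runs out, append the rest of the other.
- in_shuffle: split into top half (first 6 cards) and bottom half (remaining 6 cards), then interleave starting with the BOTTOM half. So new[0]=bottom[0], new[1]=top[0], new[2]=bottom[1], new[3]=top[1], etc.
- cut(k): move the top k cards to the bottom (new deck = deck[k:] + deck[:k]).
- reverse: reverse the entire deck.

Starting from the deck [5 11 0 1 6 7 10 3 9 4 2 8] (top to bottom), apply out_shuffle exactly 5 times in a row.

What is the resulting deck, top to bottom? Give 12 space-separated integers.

Answer: 5 2 4 9 3 10 7 6 1 0 11 8

Derivation:
After op 1 (out_shuffle): [5 10 11 3 0 9 1 4 6 2 7 8]
After op 2 (out_shuffle): [5 1 10 4 11 6 3 2 0 7 9 8]
After op 3 (out_shuffle): [5 3 1 2 10 0 4 7 11 9 6 8]
After op 4 (out_shuffle): [5 4 3 7 1 11 2 9 10 6 0 8]
After op 5 (out_shuffle): [5 2 4 9 3 10 7 6 1 0 11 8]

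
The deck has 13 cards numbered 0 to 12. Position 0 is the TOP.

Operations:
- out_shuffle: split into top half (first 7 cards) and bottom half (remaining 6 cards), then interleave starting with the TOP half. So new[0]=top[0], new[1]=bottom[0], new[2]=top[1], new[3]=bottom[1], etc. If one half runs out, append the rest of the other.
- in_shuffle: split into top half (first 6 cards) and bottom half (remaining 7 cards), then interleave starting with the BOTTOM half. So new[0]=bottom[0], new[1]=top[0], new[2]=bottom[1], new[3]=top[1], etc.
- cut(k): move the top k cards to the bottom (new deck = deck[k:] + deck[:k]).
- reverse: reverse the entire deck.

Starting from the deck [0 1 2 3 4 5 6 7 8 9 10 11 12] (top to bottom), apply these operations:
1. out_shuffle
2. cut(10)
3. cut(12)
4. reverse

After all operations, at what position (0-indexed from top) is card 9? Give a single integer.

Answer: 3

Derivation:
After op 1 (out_shuffle): [0 7 1 8 2 9 3 10 4 11 5 12 6]
After op 2 (cut(10)): [5 12 6 0 7 1 8 2 9 3 10 4 11]
After op 3 (cut(12)): [11 5 12 6 0 7 1 8 2 9 3 10 4]
After op 4 (reverse): [4 10 3 9 2 8 1 7 0 6 12 5 11]
Card 9 is at position 3.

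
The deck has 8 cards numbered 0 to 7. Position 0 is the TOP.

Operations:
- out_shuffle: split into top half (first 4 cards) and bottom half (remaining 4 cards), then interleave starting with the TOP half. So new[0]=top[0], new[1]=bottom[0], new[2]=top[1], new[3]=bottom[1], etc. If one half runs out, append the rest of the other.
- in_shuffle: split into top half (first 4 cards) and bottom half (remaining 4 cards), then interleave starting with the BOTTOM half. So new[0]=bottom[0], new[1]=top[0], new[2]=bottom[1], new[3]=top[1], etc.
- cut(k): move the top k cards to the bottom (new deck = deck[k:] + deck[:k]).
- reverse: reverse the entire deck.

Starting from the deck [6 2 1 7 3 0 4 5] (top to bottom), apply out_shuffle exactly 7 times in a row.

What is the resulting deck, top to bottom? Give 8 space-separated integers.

After op 1 (out_shuffle): [6 3 2 0 1 4 7 5]
After op 2 (out_shuffle): [6 1 3 4 2 7 0 5]
After op 3 (out_shuffle): [6 2 1 7 3 0 4 5]
After op 4 (out_shuffle): [6 3 2 0 1 4 7 5]
After op 5 (out_shuffle): [6 1 3 4 2 7 0 5]
After op 6 (out_shuffle): [6 2 1 7 3 0 4 5]
After op 7 (out_shuffle): [6 3 2 0 1 4 7 5]

Answer: 6 3 2 0 1 4 7 5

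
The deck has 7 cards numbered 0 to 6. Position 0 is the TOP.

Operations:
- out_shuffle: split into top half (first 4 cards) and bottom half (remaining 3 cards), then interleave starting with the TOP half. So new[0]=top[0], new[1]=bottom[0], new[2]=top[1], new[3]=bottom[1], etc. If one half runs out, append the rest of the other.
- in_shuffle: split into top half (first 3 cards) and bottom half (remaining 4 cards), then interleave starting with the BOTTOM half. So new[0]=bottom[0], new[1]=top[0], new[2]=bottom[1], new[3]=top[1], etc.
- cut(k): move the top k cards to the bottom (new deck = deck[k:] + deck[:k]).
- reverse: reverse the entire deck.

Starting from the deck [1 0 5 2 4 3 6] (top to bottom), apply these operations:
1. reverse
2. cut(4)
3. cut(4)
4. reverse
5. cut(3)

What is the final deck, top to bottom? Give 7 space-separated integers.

After op 1 (reverse): [6 3 4 2 5 0 1]
After op 2 (cut(4)): [5 0 1 6 3 4 2]
After op 3 (cut(4)): [3 4 2 5 0 1 6]
After op 4 (reverse): [6 1 0 5 2 4 3]
After op 5 (cut(3)): [5 2 4 3 6 1 0]

Answer: 5 2 4 3 6 1 0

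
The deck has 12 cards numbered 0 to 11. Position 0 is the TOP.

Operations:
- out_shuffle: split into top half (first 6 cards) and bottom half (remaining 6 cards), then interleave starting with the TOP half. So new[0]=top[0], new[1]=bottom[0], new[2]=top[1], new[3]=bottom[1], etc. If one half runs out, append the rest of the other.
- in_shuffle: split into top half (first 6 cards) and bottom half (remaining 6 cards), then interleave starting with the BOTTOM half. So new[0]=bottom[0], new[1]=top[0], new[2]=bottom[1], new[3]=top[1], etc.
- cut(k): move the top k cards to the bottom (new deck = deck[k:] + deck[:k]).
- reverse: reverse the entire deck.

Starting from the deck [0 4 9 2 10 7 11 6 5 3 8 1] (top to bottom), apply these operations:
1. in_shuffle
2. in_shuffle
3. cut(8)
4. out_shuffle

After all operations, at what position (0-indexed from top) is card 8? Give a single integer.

After op 1 (in_shuffle): [11 0 6 4 5 9 3 2 8 10 1 7]
After op 2 (in_shuffle): [3 11 2 0 8 6 10 4 1 5 7 9]
After op 3 (cut(8)): [1 5 7 9 3 11 2 0 8 6 10 4]
After op 4 (out_shuffle): [1 2 5 0 7 8 9 6 3 10 11 4]
Card 8 is at position 5.

Answer: 5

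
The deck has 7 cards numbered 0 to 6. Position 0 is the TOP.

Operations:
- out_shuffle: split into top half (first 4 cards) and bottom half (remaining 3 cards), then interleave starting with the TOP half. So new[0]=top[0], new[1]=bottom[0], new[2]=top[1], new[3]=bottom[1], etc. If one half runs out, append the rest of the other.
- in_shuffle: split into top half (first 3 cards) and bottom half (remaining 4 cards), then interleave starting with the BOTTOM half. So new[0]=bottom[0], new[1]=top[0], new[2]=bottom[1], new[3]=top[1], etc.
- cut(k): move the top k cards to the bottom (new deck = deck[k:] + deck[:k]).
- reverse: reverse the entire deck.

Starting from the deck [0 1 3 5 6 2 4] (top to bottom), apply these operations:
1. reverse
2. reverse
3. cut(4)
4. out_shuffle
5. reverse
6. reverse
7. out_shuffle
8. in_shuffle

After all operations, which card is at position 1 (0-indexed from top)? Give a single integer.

Answer: 6

Derivation:
After op 1 (reverse): [4 2 6 5 3 1 0]
After op 2 (reverse): [0 1 3 5 6 2 4]
After op 3 (cut(4)): [6 2 4 0 1 3 5]
After op 4 (out_shuffle): [6 1 2 3 4 5 0]
After op 5 (reverse): [0 5 4 3 2 1 6]
After op 6 (reverse): [6 1 2 3 4 5 0]
After op 7 (out_shuffle): [6 4 1 5 2 0 3]
After op 8 (in_shuffle): [5 6 2 4 0 1 3]
Position 1: card 6.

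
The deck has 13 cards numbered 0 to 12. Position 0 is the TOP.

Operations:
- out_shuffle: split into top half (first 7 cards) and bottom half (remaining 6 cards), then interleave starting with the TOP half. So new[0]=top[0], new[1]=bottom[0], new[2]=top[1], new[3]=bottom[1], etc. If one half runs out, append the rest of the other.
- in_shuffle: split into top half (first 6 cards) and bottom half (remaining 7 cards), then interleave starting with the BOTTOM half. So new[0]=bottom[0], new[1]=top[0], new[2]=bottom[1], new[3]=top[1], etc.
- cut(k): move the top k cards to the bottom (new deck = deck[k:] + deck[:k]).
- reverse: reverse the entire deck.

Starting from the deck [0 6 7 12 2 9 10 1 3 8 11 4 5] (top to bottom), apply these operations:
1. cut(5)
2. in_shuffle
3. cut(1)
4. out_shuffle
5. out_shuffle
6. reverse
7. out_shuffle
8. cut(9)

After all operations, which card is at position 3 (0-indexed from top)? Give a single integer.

After op 1 (cut(5)): [9 10 1 3 8 11 4 5 0 6 7 12 2]
After op 2 (in_shuffle): [4 9 5 10 0 1 6 3 7 8 12 11 2]
After op 3 (cut(1)): [9 5 10 0 1 6 3 7 8 12 11 2 4]
After op 4 (out_shuffle): [9 7 5 8 10 12 0 11 1 2 6 4 3]
After op 5 (out_shuffle): [9 11 7 1 5 2 8 6 10 4 12 3 0]
After op 6 (reverse): [0 3 12 4 10 6 8 2 5 1 7 11 9]
After op 7 (out_shuffle): [0 2 3 5 12 1 4 7 10 11 6 9 8]
After op 8 (cut(9)): [11 6 9 8 0 2 3 5 12 1 4 7 10]
Position 3: card 8.

Answer: 8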